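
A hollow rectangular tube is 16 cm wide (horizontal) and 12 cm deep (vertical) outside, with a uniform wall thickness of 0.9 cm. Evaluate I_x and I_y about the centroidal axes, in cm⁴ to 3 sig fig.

Treat the section as a set of non-overlapping primitives; coordinates are from the bounding-box lower-left.
Outer rectangle: 16 × 12, A = 192 cm², y = 6 cm, Ī = 2 304 cm⁴.
Inner void (subtracted): 14.2 × 10.2, A = 144.84 cm², y = 6 cm, Ī = 1255.8 cm⁴.
By symmetry the centroid is at mid-height, ȳ = 6 cm.
All pieces are centred on the centroidal x-axis, so I = ΣĪ (holes subtracted) = 1048.2 cm⁴.
Repeating about the centroidal y-axis gives I_y = 1662.2 cm⁴.

I_x ≈ 1050 cm⁴, I_y ≈ 1660 cm⁴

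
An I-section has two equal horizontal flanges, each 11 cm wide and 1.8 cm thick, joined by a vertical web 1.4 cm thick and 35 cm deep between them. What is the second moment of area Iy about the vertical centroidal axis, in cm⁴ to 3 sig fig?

Split into non-overlapping primitives; take the origin at the lower-left of the bounding box.
Bottom flange: 11 × 1.8, A = 19.8 cm², x = 5.5 cm, Ī = 199.65 cm⁴.
Web: 1.4 × 35, A = 49 cm², x = 5.5 cm, Ī = 8.0033 cm⁴.
Top flange: 11 × 1.8, A = 19.8 cm², x = 5.5 cm, Ī = 199.65 cm⁴.
By symmetry the centroid is at mid-width, x̄ = 5.5 cm.
All pieces are centred on the vertical centroidal axis, so I = ΣĪ = 407.3 cm⁴.

Iy ≈ 407 cm⁴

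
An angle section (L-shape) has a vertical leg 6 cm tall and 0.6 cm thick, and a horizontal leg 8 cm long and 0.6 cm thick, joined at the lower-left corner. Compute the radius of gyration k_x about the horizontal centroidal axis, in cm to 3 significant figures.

Decompose the section into non-overlapping parts with the origin at the bottom-left of its bounding rectangle.
Vertical leg: 0.6 × 6, A = 3.6 cm², y = 3 cm, Ī = 10.8 cm⁴.
Horizontal leg (remainder): 7.4 × 0.6, A = 4.44 cm², y = 0.3 cm, Ī = 0.1332 cm⁴.
Centroid: ȳ = ΣA·y / ΣA = 1.509 cm.
Transfer each piece to the horizontal centroidal axis using Ī + A·d² with d = y − 1.509:
  vertical leg: d = 1.491 cm → contributes +18.804 cm⁴
  horizontal leg (remainder): d = -1.209 cm → contributes +6.6226 cm⁴
Total I = 25.426 cm⁴.
Radius of gyration: k = √(I/A) = √(25.426 / 8.04) = 1.7783 cm.

k_x ≈ 1.78 cm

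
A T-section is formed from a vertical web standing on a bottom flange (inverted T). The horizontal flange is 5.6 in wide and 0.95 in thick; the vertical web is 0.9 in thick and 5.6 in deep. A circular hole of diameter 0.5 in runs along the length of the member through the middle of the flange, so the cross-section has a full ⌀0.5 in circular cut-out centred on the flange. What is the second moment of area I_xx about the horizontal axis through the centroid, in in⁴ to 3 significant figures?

I_xx ≈ 40.8 in⁴

Decompose the section into non-overlapping parts with the origin at the bottom-left of its bounding rectangle.
Flange: 5.6 × 0.95, A = 5.32 in², y = 0.475 in, Ī = 0.40011 in⁴.
Web: 0.9 × 5.6, A = 5.04 in², y = 3.75 in, Ī = 13.171 in⁴.
Hole (subtracted): ⌀0.5, A = 0.19635 in², y = 0.475 in, Ī = 0.003068 in⁴.
Centroid: ȳ = ΣA·y / ΣA = 2.099 in.
Transfer each piece to the horizontal axis through the centroid using Ī + A·d² with d = y − 2.099:
  flange: d = -1.624 in → contributes +14.431 in⁴
  web: d = 1.651 in → contributes +26.909 in⁴
  hole: d = -1.624 in → contributes −0.52093 in⁴
Total I = 40.819 in⁴.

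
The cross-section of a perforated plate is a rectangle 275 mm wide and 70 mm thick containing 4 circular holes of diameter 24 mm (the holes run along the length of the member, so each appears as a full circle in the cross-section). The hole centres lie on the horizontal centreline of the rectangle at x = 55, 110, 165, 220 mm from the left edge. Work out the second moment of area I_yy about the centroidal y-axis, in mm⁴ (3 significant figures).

I_yy ≈ 1.14 × 10⁸ mm⁴

Split into non-overlapping primitives; take the origin at the lower-left of the bounding box.
Plate: 275 × 70, A = 19 250 mm², x = 137.5 mm, Ī = 121 315 104 mm⁴.
Hole 1 (subtracted): ⌀24, A = 452.39 mm², x = 55 mm, Ī = 16 286 mm⁴.
Hole 2 (subtracted): ⌀24, A = 452.39 mm², x = 110 mm, Ī = 16 286 mm⁴.
Hole 3 (subtracted): ⌀24, A = 452.39 mm², x = 165 mm, Ī = 16 286 mm⁴.
Hole 4 (subtracted): ⌀24, A = 452.39 mm², x = 220 mm, Ī = 16 286 mm⁴.
By symmetry the centroid is at mid-width, x̄ = 137.5 mm.
Transfer each piece to the centroidal y-axis using Ī + A·d² with d = x − 137.5:
  plate: d = 0 mm → contributes +121 315 104 mm⁴
  hole 1: d = -82.5 mm → contributes −3 095 361 mm⁴
  hole 2: d = -27.5 mm → contributes −358 405 mm⁴
  hole 3: d = 27.5 mm → contributes −358 405 mm⁴
  hole 4: d = 82.5 mm → contributes −3 095 361 mm⁴
Total I = 114 407 571 mm⁴.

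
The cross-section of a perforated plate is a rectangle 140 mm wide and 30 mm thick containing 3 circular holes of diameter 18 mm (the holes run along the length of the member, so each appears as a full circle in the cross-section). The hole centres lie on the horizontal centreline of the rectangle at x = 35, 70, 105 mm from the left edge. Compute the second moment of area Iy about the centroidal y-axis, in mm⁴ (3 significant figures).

Treat the section as a set of non-overlapping primitives; coordinates are from the bounding-box lower-left.
Plate: 140 × 30, A = 4 200 mm², x = 70 mm, Ī = 6 860 000 mm⁴.
Hole 1 (subtracted): ⌀18, A = 254.47 mm², x = 35 mm, Ī = 5 153 mm⁴.
Hole 2 (subtracted): ⌀18, A = 254.47 mm², x = 70 mm, Ī = 5 153 mm⁴.
Hole 3 (subtracted): ⌀18, A = 254.47 mm², x = 105 mm, Ī = 5 153 mm⁴.
By symmetry the centroid is at mid-width, x̄ = 70 mm.
Transfer each piece to the centroidal y-axis using Ī + A·d² with d = x − 70:
  plate: d = 0 mm → contributes +6 860 000 mm⁴
  hole 1: d = -35 mm → contributes −316 878 mm⁴
  hole 2: d = 0 mm → contributes −5 153 mm⁴
  hole 3: d = 35 mm → contributes −316 878 mm⁴
Total I = 6 221 092 mm⁴.

Iy ≈ 6.22 × 10⁶ mm⁴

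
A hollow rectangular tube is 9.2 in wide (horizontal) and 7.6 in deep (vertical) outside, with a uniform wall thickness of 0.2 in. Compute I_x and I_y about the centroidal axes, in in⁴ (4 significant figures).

Decompose the section into non-overlapping parts with the origin at the bottom-left of its bounding rectangle.
Outer rectangle: 9.2 × 7.6, A = 69.92 in², y = 3.8 in, Ī = 336.548 in⁴.
Inner void (subtracted): 8.8 × 7.2, A = 63.36 in², y = 3.8 in, Ī = 273.715 in⁴.
By symmetry the centroid is at mid-height, ȳ = 3.8 in.
All pieces are centred on the centroidal x-axis, so I = ΣĪ (holes subtracted) = 62.8331 in⁴.
Repeating about the centroidal y-axis gives I_y = 84.2859 in⁴.

I_x ≈ 62.83 in⁴, I_y ≈ 84.29 in⁴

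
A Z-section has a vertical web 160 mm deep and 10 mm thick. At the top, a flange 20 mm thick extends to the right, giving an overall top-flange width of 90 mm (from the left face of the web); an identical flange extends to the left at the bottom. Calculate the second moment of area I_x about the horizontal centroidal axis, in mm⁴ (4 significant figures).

Decompose the section into non-overlapping parts with the origin at the bottom-left of its bounding rectangle.
Web: 10 × 160, A = 1 600 mm², y = 80 mm, Ī = 3 413 333 mm⁴.
Top flange (beyond web): 80 × 20, A = 1 600 mm², y = 150 mm, Ī = 53333.3 mm⁴.
Bottom flange (beyond web): 80 × 20, A = 1 600 mm², y = 10 mm, Ī = 53333.3 mm⁴.
Centroid: ȳ = ΣA·y / ΣA = 80 mm.
Transfer each piece to the horizontal centroidal axis using Ī + A·d² with d = y − 80:
  web: d = 0 mm → contributes +3 413 333 mm⁴
  top flange (beyond web): d = 70 mm → contributes +7 893 333 mm⁴
  bottom flange (beyond web): d = -70 mm → contributes +7 893 333 mm⁴
Total I = 19 200 000 mm⁴.

I_x ≈ 1.920 × 10⁷ mm⁴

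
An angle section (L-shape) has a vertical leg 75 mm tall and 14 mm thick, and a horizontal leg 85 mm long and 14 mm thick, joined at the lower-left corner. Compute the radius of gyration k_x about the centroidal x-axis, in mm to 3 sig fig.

Treat the section as a set of non-overlapping primitives; coordinates are from the bounding-box lower-left.
Vertical leg: 14 × 75, A = 1 050 mm², y = 37.5 mm, Ī = 492 188 mm⁴.
Horizontal leg (remainder): 71 × 14, A = 994 mm², y = 7 mm, Ī = 16 235 mm⁴.
Centroid: ȳ = ΣA·y / ΣA = 22.668 mm.
Transfer each piece to the centroidal x-axis using Ī + A·d² with d = y − 22.668:
  vertical leg: d = 14.832 mm → contributes +723 181 mm⁴
  horizontal leg (remainder): d = -15.668 mm → contributes +260 243 mm⁴
Total I = 983 424 mm⁴.
Radius of gyration: k = √(I/A) = √(983 424 / 2 044) = 21.935 mm.

k_x ≈ 21.9 mm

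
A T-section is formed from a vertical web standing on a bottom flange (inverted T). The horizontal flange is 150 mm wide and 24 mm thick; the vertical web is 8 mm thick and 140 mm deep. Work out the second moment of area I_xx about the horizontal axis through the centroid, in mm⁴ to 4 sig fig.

I_xx ≈ 7.746 × 10⁶ mm⁴

Split into non-overlapping primitives; take the origin at the lower-left of the bounding box.
Flange: 150 × 24, A = 3 600 mm², y = 12 mm, Ī = 172 800 mm⁴.
Web: 8 × 140, A = 1 120 mm², y = 94 mm, Ī = 1 829 333 mm⁴.
Centroid: ȳ = ΣA·y / ΣA = 31.4576 mm.
Transfer each piece to the horizontal axis through the centroid using Ī + A·d² with d = y − 31.4576:
  flange: d = -19.4576 mm → contributes +1 535 757 mm⁴
  web: d = 62.5424 mm → contributes +6 210 268 mm⁴
Total I = 7 746 025 mm⁴.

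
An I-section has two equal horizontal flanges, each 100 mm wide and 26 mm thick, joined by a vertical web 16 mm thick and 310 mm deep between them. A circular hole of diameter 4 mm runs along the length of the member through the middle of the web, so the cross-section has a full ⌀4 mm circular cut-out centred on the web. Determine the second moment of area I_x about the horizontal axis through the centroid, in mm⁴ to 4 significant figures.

I_x ≈ 1.868 × 10⁸ mm⁴

Treat the section as a set of non-overlapping primitives; coordinates are from the bounding-box lower-left.
Bottom flange: 100 × 26, A = 2 600 mm², y = 13 mm, Ī = 146 467 mm⁴.
Web: 16 × 310, A = 4 960 mm², y = 181 mm, Ī = 39 721 333 mm⁴.
Top flange: 100 × 26, A = 2 600 mm², y = 349 mm, Ī = 146 467 mm⁴.
Hole (subtracted): ⌀4, A = 12.5664 mm², y = 181 mm, Ī = 12.5664 mm⁴.
By symmetry the centroid is at mid-height, ȳ = 181 mm.
Transfer each piece to the horizontal axis through the centroid using Ī + A·d² with d = y − 181:
  bottom flange: d = -168 mm → contributes +73 528 867 mm⁴
  web: d = 0 mm → contributes +39 721 333 mm⁴
  top flange: d = 168 mm → contributes +73 528 867 mm⁴
  hole: d = 0 mm → contributes −12.5664 mm⁴
Total I = 186 779 054 mm⁴.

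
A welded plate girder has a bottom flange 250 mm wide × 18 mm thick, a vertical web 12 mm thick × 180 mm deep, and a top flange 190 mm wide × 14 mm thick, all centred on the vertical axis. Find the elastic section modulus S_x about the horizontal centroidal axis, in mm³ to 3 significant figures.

S_x ≈ 5.75 × 10⁵ mm³

Treat the section as a set of non-overlapping primitives; coordinates are from the bounding-box lower-left.
Bottom plate: 250 × 18, A = 4 500 mm², y = 9 mm, Ī = 121 500 mm⁴.
Web plate: 12 × 180, A = 2 160 mm², y = 108 mm, Ī = 5 832 000 mm⁴.
Top plate: 190 × 14, A = 2 660 mm², y = 205 mm, Ī = 43 447 mm⁴.
Centroid: ȳ = ΣA·y / ΣA = 87.884 mm.
Transfer each piece to the horizontal centroidal axis using Ī + A·d² with d = y − 87.884:
  bottom plate: d = -78.884 mm → contributes +28 123 670 mm⁴
  web plate: d = 20.116 mm → contributes +6 706 041 mm⁴
  top plate: d = 117.12 mm → contributes +36 528 351 mm⁴
Total I = 71 358 062 mm⁴.
Extreme fibre distance c = 124.12 mm; S = I/c = 574 931 mm³.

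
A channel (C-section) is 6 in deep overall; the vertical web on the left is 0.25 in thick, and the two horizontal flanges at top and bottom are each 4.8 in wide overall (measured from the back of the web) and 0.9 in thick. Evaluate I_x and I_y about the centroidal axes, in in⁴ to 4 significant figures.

Break the section into simple shapes (no overlaps), measuring from the bottom-left corner of the bounding box.
Web: 0.25 × 6, A = 1.5 in², y = 3 in, Ī = 4.5 in⁴.
Top flange (beyond web): 4.55 × 0.9, A = 4.095 in², y = 5.55 in, Ī = 0.276413 in⁴.
Bottom flange (beyond web): 4.55 × 0.9, A = 4.095 in², y = 0.45 in, Ī = 0.276413 in⁴.
By symmetry the centroid is at mid-height, ȳ = 3 in.
Transfer each piece to the centroidal x-axis using Ī + A·d² with d = y − 3:
  web: d = 0 in → contributes +4.5 in⁴
  top flange (beyond web): d = 2.55 in → contributes +26.9042 in⁴
  bottom flange (beyond web): d = -2.55 in → contributes +26.9042 in⁴
Total I = 58.3083 in⁴.
For the y-axis: x̄ = 2.15348 in.
Repeating about the centroidal y-axis gives I_y = 21.4398 in⁴.

I_x ≈ 58.31 in⁴, I_y ≈ 21.44 in⁴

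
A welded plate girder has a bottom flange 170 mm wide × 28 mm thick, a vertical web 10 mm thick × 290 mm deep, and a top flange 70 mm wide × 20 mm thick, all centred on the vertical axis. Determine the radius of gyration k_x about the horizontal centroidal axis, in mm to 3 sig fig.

Decompose the section into non-overlapping parts with the origin at the bottom-left of its bounding rectangle.
Bottom plate: 170 × 28, A = 4 760 mm², y = 14 mm, Ī = 310 987 mm⁴.
Web plate: 10 × 290, A = 2 900 mm², y = 173 mm, Ī = 20 324 167 mm⁴.
Top plate: 70 × 20, A = 1 400 mm², y = 328 mm, Ī = 46 667 mm⁴.
Centroid: ȳ = ΣA·y / ΣA = 113.42 mm.
Transfer each piece to the horizontal centroidal axis using Ī + A·d² with d = y − 113.42:
  bottom plate: d = -99.415 mm → contributes +47 355 706 mm⁴
  web plate: d = 59.585 mm → contributes +30 620 242 mm⁴
  top plate: d = 214.58 mm → contributes +64 512 071 mm⁴
Total I = 142 488 020 mm⁴.
Radius of gyration: k = √(I/A) = √(142 488 020 / 9 060) = 125.41 mm.

k_x ≈ 125 mm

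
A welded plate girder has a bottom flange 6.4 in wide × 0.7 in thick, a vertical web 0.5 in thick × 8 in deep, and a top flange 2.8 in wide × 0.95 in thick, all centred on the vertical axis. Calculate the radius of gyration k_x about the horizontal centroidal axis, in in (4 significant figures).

Break the section into simple shapes (no overlaps), measuring from the bottom-left corner of the bounding box.
Bottom plate: 6.4 × 0.7, A = 4.48 in², y = 0.35 in, Ī = 0.182933 in⁴.
Web plate: 0.5 × 8, A = 4 in², y = 4.7 in, Ī = 21.3333 in⁴.
Top plate: 2.8 × 0.95, A = 2.66 in², y = 9.175 in, Ī = 0.200054 in⁴.
Centroid: ȳ = ΣA·y / ΣA = 4.01917 in.
Transfer each piece to the horizontal centroidal axis using Ī + A·d² with d = y − 4.01917:
  bottom plate: d = -3.66917 in → contributes +60.4962 in⁴
  web plate: d = 0.680835 in → contributes +23.1875 in⁴
  top plate: d = 5.15583 in → contributes +70.9099 in⁴
Total I = 154.593 in⁴.
Radius of gyration: k = √(I/A) = √(154.593 / 11.14) = 3.72523 in.

k_x ≈ 3.725 in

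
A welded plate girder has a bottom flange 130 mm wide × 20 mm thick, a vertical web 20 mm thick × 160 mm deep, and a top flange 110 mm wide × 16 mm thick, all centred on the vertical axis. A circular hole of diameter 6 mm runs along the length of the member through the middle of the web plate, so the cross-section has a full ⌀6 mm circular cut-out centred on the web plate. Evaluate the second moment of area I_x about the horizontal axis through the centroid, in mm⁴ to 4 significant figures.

I_x ≈ 4.081 × 10⁷ mm⁴

Treat the section as a set of non-overlapping primitives; coordinates are from the bounding-box lower-left.
Bottom plate: 130 × 20, A = 2 600 mm², y = 10 mm, Ī = 86666.7 mm⁴.
Web plate: 20 × 160, A = 3 200 mm², y = 100 mm, Ī = 6 826 667 mm⁴.
Top plate: 110 × 16, A = 1 760 mm², y = 188 mm, Ī = 37546.7 mm⁴.
Hole (subtracted): ⌀6, A = 28.2743 mm², y = 100 mm, Ī = 63.6173 mm⁴.
Centroid: ȳ = ΣA·y / ΣA = 89.4951 mm.
Transfer each piece to the horizontal axis through the centroid using Ī + A·d² with d = y − 89.4951:
  bottom plate: d = -79.4951 mm → contributes +16 517 292 mm⁴
  web plate: d = 10.5049 mm → contributes +7 179 796 mm⁴
  top plate: d = 98.5049 mm → contributes +17 115 204 mm⁴
  hole: d = 10.5049 mm → contributes −3183.77 mm⁴
Total I = 40 809 109 mm⁴.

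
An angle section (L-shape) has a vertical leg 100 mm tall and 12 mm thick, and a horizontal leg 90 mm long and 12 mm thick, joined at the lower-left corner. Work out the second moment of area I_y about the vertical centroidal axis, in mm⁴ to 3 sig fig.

I_y ≈ 1.55 × 10⁶ mm⁴

Treat the section as a set of non-overlapping primitives; coordinates are from the bounding-box lower-left.
Vertical leg: 12 × 100, A = 1 200 mm², x = 6 mm, Ī = 14 400 mm⁴.
Horizontal leg (remainder): 78 × 12, A = 936 mm², x = 51 mm, Ī = 474 552 mm⁴.
Centroid: x̄ = ΣA·x / ΣA = 25.719 mm.
Transfer each piece to the vertical centroidal axis using Ī + A·d² with d = x − 25.719:
  vertical leg: d = -19.719 mm → contributes +481 012 mm⁴
  horizontal leg (remainder): d = 25.281 mm → contributes +1 072 772 mm⁴
Total I = 1 553 783 mm⁴.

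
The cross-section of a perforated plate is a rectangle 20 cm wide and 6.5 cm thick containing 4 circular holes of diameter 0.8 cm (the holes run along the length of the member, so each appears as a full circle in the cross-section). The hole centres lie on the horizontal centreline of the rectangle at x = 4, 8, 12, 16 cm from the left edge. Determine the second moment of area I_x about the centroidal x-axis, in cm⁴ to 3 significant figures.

Break the section into simple shapes (no overlaps), measuring from the bottom-left corner of the bounding box.
Plate: 20 × 6.5, A = 130 cm², y = 3.25 cm, Ī = 457.71 cm⁴.
Hole 1 (subtracted): ⌀0.8, A = 0.50265 cm², y = 3.25 cm, Ī = 0.020106 cm⁴.
Hole 2 (subtracted): ⌀0.8, A = 0.50265 cm², y = 3.25 cm, Ī = 0.020106 cm⁴.
Hole 3 (subtracted): ⌀0.8, A = 0.50265 cm², y = 3.25 cm, Ī = 0.020106 cm⁴.
Hole 4 (subtracted): ⌀0.8, A = 0.50265 cm², y = 3.25 cm, Ī = 0.020106 cm⁴.
By symmetry the centroid is at mid-height, ȳ = 3.25 cm.
All pieces are centred on the centroidal x-axis, so I = ΣĪ (holes subtracted) = 457.63 cm⁴.

I_x ≈ 458 cm⁴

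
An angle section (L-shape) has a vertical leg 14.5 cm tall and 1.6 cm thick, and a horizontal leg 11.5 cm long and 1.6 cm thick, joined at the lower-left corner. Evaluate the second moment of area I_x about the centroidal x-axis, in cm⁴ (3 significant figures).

I_x ≈ 801 cm⁴

Break the section into simple shapes (no overlaps), measuring from the bottom-left corner of the bounding box.
Vertical leg: 1.6 × 14.5, A = 23.2 cm², y = 7.25 cm, Ī = 406.48 cm⁴.
Horizontal leg (remainder): 9.9 × 1.6, A = 15.84 cm², y = 0.8 cm, Ī = 3.3792 cm⁴.
Centroid: ȳ = ΣA·y / ΣA = 4.633 cm.
Transfer each piece to the centroidal x-axis using Ī + A·d² with d = y − 4.633:
  vertical leg: d = 2.617 cm → contributes +565.37 cm⁴
  horizontal leg (remainder): d = -3.833 cm → contributes +236.1 cm⁴
Total I = 801.47 cm⁴.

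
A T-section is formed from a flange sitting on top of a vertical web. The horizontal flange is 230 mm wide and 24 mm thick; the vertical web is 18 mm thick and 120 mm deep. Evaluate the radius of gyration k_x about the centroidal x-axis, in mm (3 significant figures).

Decompose the section into non-overlapping parts with the origin at the bottom-left of its bounding rectangle.
Flange: 230 × 24, A = 5 520 mm², y = 132 mm, Ī = 264 960 mm⁴.
Web: 18 × 120, A = 2 160 mm², y = 60 mm, Ī = 2 592 000 mm⁴.
Centroid: ȳ = ΣA·y / ΣA = 111.75 mm.
Transfer each piece to the centroidal x-axis using Ī + A·d² with d = y − 111.75:
  flange: d = 20.25 mm → contributes +2 528 505 mm⁴
  web: d = -51.75 mm → contributes +8 376 615 mm⁴
Total I = 10 905 120 mm⁴.
Radius of gyration: k = √(I/A) = √(10 905 120 / 7 680) = 37.682 mm.

k_x ≈ 37.7 mm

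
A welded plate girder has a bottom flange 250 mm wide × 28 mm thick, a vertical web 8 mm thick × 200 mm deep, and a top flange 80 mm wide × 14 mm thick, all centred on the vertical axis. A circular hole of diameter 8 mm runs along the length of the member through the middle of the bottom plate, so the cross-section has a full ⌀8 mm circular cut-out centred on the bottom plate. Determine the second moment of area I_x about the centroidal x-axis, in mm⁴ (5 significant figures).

Break the section into simple shapes (no overlaps), measuring from the bottom-left corner of the bounding box.
Bottom plate: 250 × 28, A = 7 000 mm², y = 14 mm, Ī = 457333.3 mm⁴.
Web plate: 8 × 200, A = 1 600 mm², y = 128 mm, Ī = 5 333 333 mm⁴.
Top plate: 80 × 14, A = 1 120 mm², y = 235 mm, Ī = 18293.33 mm⁴.
Hole (subtracted): ⌀8, A = 50.26548 mm², y = 14 mm, Ī = 201.0619 mm⁴.
Centroid: ȳ = ΣA·y / ΣA = 58.46037 mm.
Transfer each piece to the centroidal x-axis using Ī + A·d² with d = y − 58.46037:
  bottom plate: d = -44.46037 mm → contributes +14 294 406 mm⁴
  web plate: d = 69.53963 mm → contributes +13 070 549 mm⁴
  top plate: d = 176.5396 mm → contributes +34 924 482 mm⁴
  hole: d = -44.46037 mm → contributes −99562.08 mm⁴
Total I = 62 189 876 mm⁴.

I_x ≈ 6.2190 × 10⁷ mm⁴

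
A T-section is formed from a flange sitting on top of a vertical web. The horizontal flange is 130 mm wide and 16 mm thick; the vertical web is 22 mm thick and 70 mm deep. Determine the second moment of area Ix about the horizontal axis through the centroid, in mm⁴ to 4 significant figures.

Treat the section as a set of non-overlapping primitives; coordinates are from the bounding-box lower-left.
Flange: 130 × 16, A = 2 080 mm², y = 78 mm, Ī = 44373.3 mm⁴.
Web: 22 × 70, A = 1 540 mm², y = 35 mm, Ī = 628 833 mm⁴.
Centroid: ȳ = ΣA·y / ΣA = 59.7072 mm.
Transfer each piece to the horizontal axis through the centroid using Ī + A·d² with d = y − 59.7072:
  flange: d = 18.2928 mm → contributes +740 398 mm⁴
  web: d = -24.7072 mm → contributes +1 568 918 mm⁴
Total I = 2 309 316 mm⁴.

Ix ≈ 2.309 × 10⁶ mm⁴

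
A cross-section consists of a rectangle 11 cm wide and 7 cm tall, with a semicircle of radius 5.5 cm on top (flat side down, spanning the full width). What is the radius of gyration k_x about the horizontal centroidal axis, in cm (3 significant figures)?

Decompose the section into non-overlapping parts with the origin at the bottom-left of its bounding rectangle.
Rectangular body: 11 × 7, A = 77 cm², y = 3.5 cm, Ī = 314.42 cm⁴.
Semicircular cap: semicircle r = 5.5, A = 47.517 cm², y = 9.3343 cm, Ī = 100.43 cm⁴.
Centroid: ȳ = ΣA·y / ΣA = 5.7264 cm.
Transfer each piece to the horizontal centroidal axis using Ī + A·d² with d = y − 5.7264:
  rectangular body: d = -2.2264 cm → contributes +696.1 cm⁴
  semicircular cap: d = 3.6079 cm → contributes +718.94 cm⁴
Total I = 1 415 cm⁴.
Radius of gyration: k = √(I/A) = √(1 415 / 124.52) = 3.3711 cm.

k_x ≈ 3.37 cm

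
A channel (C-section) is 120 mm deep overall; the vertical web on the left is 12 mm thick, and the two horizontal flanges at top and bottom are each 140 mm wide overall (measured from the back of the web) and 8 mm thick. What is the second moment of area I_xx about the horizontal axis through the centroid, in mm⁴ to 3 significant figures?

I_xx ≈ 8.16 × 10⁶ mm⁴

Treat the section as a set of non-overlapping primitives; coordinates are from the bounding-box lower-left.
Web: 12 × 120, A = 1 440 mm², y = 60 mm, Ī = 1 728 000 mm⁴.
Top flange (beyond web): 128 × 8, A = 1 024 mm², y = 116 mm, Ī = 5461.3 mm⁴.
Bottom flange (beyond web): 128 × 8, A = 1 024 mm², y = 4 mm, Ī = 5461.3 mm⁴.
By symmetry the centroid is at mid-height, ȳ = 60 mm.
Transfer each piece to the horizontal axis through the centroid using Ī + A·d² with d = y − 60:
  web: d = 0 mm → contributes +1 728 000 mm⁴
  top flange (beyond web): d = 56 mm → contributes +3 216 725 mm⁴
  bottom flange (beyond web): d = -56 mm → contributes +3 216 725 mm⁴
Total I = 8 161 451 mm⁴.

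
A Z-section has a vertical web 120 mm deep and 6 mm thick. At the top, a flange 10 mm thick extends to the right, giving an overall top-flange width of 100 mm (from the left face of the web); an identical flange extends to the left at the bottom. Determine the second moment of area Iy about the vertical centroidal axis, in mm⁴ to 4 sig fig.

Iy ≈ 6.086 × 10⁶ mm⁴

Break the section into simple shapes (no overlaps), measuring from the bottom-left corner of the bounding box.
Web: 6 × 120, A = 720 mm², x = 97 mm, Ī = 2 160 mm⁴.
Top flange (beyond web): 94 × 10, A = 940 mm², x = 147 mm, Ī = 692 153 mm⁴.
Bottom flange (beyond web): 94 × 10, A = 940 mm², x = 47 mm, Ī = 692 153 mm⁴.
Centroid: x̄ = ΣA·x / ΣA = 97 mm.
Transfer each piece to the vertical centroidal axis using Ī + A·d² with d = x − 97:
  web: d = 0 mm → contributes +2 160 mm⁴
  top flange (beyond web): d = 50 mm → contributes +3 042 153 mm⁴
  bottom flange (beyond web): d = -50 mm → contributes +3 042 153 mm⁴
Total I = 6 086 467 mm⁴.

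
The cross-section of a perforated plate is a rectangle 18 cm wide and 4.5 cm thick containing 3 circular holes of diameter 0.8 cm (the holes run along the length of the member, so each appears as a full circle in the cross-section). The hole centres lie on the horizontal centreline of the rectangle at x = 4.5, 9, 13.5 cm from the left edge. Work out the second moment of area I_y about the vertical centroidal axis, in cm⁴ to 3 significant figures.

I_y ≈ 2170 cm⁴

Treat the section as a set of non-overlapping primitives; coordinates are from the bounding-box lower-left.
Plate: 18 × 4.5, A = 81 cm², x = 9 cm, Ī = 2 187 cm⁴.
Hole 1 (subtracted): ⌀0.8, A = 0.50265 cm², x = 4.5 cm, Ī = 0.020106 cm⁴.
Hole 2 (subtracted): ⌀0.8, A = 0.50265 cm², x = 9 cm, Ī = 0.020106 cm⁴.
Hole 3 (subtracted): ⌀0.8, A = 0.50265 cm², x = 13.5 cm, Ī = 0.020106 cm⁴.
By symmetry the centroid is at mid-width, x̄ = 9 cm.
Transfer each piece to the vertical centroidal axis using Ī + A·d² with d = x − 9:
  plate: d = 0 cm → contributes +2 187 cm⁴
  hole 1: d = -4.5 cm → contributes −10.199 cm⁴
  hole 2: d = 0 cm → contributes −0.020106 cm⁴
  hole 3: d = 4.5 cm → contributes −10.199 cm⁴
Total I = 2166.6 cm⁴.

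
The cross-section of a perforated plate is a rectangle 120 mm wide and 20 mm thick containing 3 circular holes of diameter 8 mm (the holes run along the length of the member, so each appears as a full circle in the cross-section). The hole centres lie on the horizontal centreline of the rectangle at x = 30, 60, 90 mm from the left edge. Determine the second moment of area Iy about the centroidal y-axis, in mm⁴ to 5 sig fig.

Iy ≈ 2.7889 × 10⁶ mm⁴

Split into non-overlapping primitives; take the origin at the lower-left of the bounding box.
Plate: 120 × 20, A = 2 400 mm², x = 60 mm, Ī = 2 880 000 mm⁴.
Hole 1 (subtracted): ⌀8, A = 50.26548 mm², x = 30 mm, Ī = 201.0619 mm⁴.
Hole 2 (subtracted): ⌀8, A = 50.26548 mm², x = 60 mm, Ī = 201.0619 mm⁴.
Hole 3 (subtracted): ⌀8, A = 50.26548 mm², x = 90 mm, Ī = 201.0619 mm⁴.
By symmetry the centroid is at mid-width, x̄ = 60 mm.
Transfer each piece to the centroidal y-axis using Ī + A·d² with d = x − 60:
  plate: d = 0 mm → contributes +2 880 000 mm⁴
  hole 1: d = -30 mm → contributes −45 440 mm⁴
  hole 2: d = 0 mm → contributes −201.0619 mm⁴
  hole 3: d = 30 mm → contributes −45 440 mm⁴
Total I = 2 788 919 mm⁴.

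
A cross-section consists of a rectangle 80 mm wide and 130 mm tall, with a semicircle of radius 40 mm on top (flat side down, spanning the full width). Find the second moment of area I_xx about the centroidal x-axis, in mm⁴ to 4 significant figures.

I_xx ≈ 2.853 × 10⁷ mm⁴

Decompose the section into non-overlapping parts with the origin at the bottom-left of its bounding rectangle.
Rectangular body: 80 × 130, A = 10 400 mm², y = 65 mm, Ī = 14 646 667 mm⁴.
Semicircular cap: semicircle r = 40, A = 2513.27 mm², y = 146.977 mm, Ī = 280 978 mm⁴.
Centroid: ȳ = ΣA·y / ΣA = 80.9549 mm.
Transfer each piece to the centroidal x-axis using Ī + A·d² with d = y − 80.9549:
  rectangular body: d = -15.9549 mm → contributes +17 294 065 mm⁴
  semicircular cap: d = 66.0217 mm → contributes +11 235 989 mm⁴
Total I = 28 530 055 mm⁴.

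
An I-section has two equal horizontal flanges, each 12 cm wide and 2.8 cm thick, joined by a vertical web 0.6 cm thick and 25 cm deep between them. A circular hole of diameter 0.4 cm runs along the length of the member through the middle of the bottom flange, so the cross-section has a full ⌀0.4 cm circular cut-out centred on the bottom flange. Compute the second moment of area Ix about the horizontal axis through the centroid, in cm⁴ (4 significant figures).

Ix ≈ 1.378 × 10⁴ cm⁴

Treat the section as a set of non-overlapping primitives; coordinates are from the bounding-box lower-left.
Bottom flange: 12 × 2.8, A = 33.6 cm², y = 1.4 cm, Ī = 21.952 cm⁴.
Web: 0.6 × 25, A = 15 cm², y = 15.3 cm, Ī = 781.25 cm⁴.
Top flange: 12 × 2.8, A = 33.6 cm², y = 29.2 cm, Ī = 21.952 cm⁴.
Hole (subtracted): ⌀0.4, A = 0.125664 cm², y = 1.4 cm, Ī = 0.00125664 cm⁴.
Centroid: ȳ = ΣA·y / ΣA = 15.3213 cm.
Transfer each piece to the horizontal axis through the centroid using Ī + A·d² with d = y − 15.3213:
  bottom flange: d = -13.9213 cm → contributes +6533.7 cm⁴
  web: d = -0.0212822 cm → contributes +781.257 cm⁴
  top flange: d = 13.8787 cm → contributes +6493.94 cm⁴
  hole: d = -13.9213 cm → contributes −24.3551 cm⁴
Total I = 13784.5 cm⁴.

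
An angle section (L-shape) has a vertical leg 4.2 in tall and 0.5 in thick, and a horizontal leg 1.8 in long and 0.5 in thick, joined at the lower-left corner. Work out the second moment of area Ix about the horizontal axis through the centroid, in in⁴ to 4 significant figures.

Decompose the section into non-overlapping parts with the origin at the bottom-left of its bounding rectangle.
Vertical leg: 0.5 × 4.2, A = 2.1 in², y = 2.1 in, Ī = 3.087 in⁴.
Horizontal leg (remainder): 1.3 × 0.5, A = 0.65 in², y = 0.25 in, Ī = 0.0135417 in⁴.
Centroid: ȳ = ΣA·y / ΣA = 1.66273 in.
Transfer each piece to the horizontal axis through the centroid using Ī + A·d² with d = y − 1.66273:
  vertical leg: d = 0.437273 in → contributes +3.48854 in⁴
  horizontal leg (remainder): d = -1.41273 in → contributes +1.31081 in⁴
Total I = 4.79935 in⁴.

Ix ≈ 4.799 in⁴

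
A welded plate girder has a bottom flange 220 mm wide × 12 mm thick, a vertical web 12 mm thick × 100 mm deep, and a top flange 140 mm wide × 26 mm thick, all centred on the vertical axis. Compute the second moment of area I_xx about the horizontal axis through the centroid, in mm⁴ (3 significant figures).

I_xx ≈ 2.31 × 10⁷ mm⁴

Treat the section as a set of non-overlapping primitives; coordinates are from the bounding-box lower-left.
Bottom plate: 220 × 12, A = 2 640 mm², y = 6 mm, Ī = 31 680 mm⁴.
Web plate: 12 × 100, A = 1 200 mm², y = 62 mm, Ī = 1 000 000 mm⁴.
Top plate: 140 × 26, A = 3 640 mm², y = 125 mm, Ī = 205 053 mm⁴.
Centroid: ȳ = ΣA·y / ΣA = 72.893 mm.
Transfer each piece to the horizontal axis through the centroid using Ī + A·d² with d = y − 72.893:
  bottom plate: d = -66.893 mm → contributes +11 844 835 mm⁴
  web plate: d = -10.893 mm → contributes +1 142 390 mm⁴
  top plate: d = 52.107 mm → contributes +10 088 143 mm⁴
Total I = 23 075 368 mm⁴.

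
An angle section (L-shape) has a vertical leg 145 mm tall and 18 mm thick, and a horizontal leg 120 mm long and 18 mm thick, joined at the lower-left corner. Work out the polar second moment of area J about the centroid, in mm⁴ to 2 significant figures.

J ≈ 1.5 × 10⁷ mm⁴

Break the section into simple shapes (no overlaps), measuring from the bottom-left corner of the bounding box.
Vertical leg: 18 × 145, A = 2 610 mm², y = 72.5 mm, Ī = 4 572 938 mm⁴.
Horizontal leg (remainder): 102 × 18, A = 1 836 mm², y = 9 mm, Ī = 49 572 mm⁴.
Centroid: ȳ = ΣA·y / ΣA = 46.28 mm.
Transfer each piece to the centroidal x-axis using Ī + A·d² with d = y − 46.28:
  vertical leg: d = 26.22 mm → contributes +6 367 648 mm⁴
  horizontal leg (remainder): d = -37.28 mm → contributes +2 600 876 mm⁴
Total I = 8 968 524 mm⁴.
For the y-axis: x̄ = 33.78 mm.
Repeating about the centroidal y-axis gives I_y = 5 542 412 mm⁴.
Polar second moment: J = I_x + I_y = 14 510 936 mm⁴.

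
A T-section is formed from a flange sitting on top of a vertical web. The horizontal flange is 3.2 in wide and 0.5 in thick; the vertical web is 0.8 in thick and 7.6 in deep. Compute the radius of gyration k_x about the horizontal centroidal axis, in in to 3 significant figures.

k_x ≈ 2.55 in

Split into non-overlapping primitives; take the origin at the lower-left of the bounding box.
Flange: 3.2 × 0.5, A = 1.6 in², y = 7.85 in, Ī = 0.033333 in⁴.
Web: 0.8 × 7.6, A = 6.08 in², y = 3.8 in, Ī = 29.265 in⁴.
Centroid: ȳ = ΣA·y / ΣA = 4.6438 in.
Transfer each piece to the horizontal centroidal axis using Ī + A·d² with d = y − 4.6438:
  flange: d = 3.2063 in → contributes +16.481 in⁴
  web: d = -0.84375 in → contributes +33.594 in⁴
Total I = 50.075 in⁴.
Radius of gyration: k = √(I/A) = √(50.075 / 7.68) = 2.5535 in.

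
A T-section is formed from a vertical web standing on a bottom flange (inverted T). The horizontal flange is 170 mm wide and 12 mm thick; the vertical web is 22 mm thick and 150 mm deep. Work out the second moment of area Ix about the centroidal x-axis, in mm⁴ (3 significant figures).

Break the section into simple shapes (no overlaps), measuring from the bottom-left corner of the bounding box.
Flange: 170 × 12, A = 2 040 mm², y = 6 mm, Ī = 24 480 mm⁴.
Web: 22 × 150, A = 3 300 mm², y = 87 mm, Ī = 6 187 500 mm⁴.
Centroid: ȳ = ΣA·y / ΣA = 56.056 mm.
Transfer each piece to the centroidal x-axis using Ī + A·d² with d = y − 56.056:
  flange: d = -50.056 mm → contributes +5 135 947 mm⁴
  web: d = 30.944 mm → contributes +9 347 316 mm⁴
Total I = 14 483 263 mm⁴.

Ix ≈ 1.45 × 10⁷ mm⁴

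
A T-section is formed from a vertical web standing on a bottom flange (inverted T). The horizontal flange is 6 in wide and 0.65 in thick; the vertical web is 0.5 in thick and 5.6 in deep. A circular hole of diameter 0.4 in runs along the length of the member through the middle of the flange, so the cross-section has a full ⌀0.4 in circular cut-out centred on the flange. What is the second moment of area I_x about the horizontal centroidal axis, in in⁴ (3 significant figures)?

Split into non-overlapping primitives; take the origin at the lower-left of the bounding box.
Flange: 6 × 0.65, A = 3.9 in², y = 0.325 in, Ī = 0.13731 in⁴.
Web: 0.5 × 5.6, A = 2.8 in², y = 3.45 in, Ī = 7.3173 in⁴.
Hole (subtracted): ⌀0.4, A = 0.12566 in², y = 0.325 in, Ī = 0.0012566 in⁴.
Centroid: ȳ = ΣA·y / ΣA = 1.6559 in.
Transfer each piece to the horizontal centroidal axis using Ī + A·d² with d = y − 1.6559:
  flange: d = -1.3309 in → contributes +7.0457 in⁴
  web: d = 1.7941 in → contributes +16.33 in⁴
  hole: d = -1.3309 in → contributes −0.22386 in⁴
Total I = 23.151 in⁴.

I_x ≈ 23.2 in⁴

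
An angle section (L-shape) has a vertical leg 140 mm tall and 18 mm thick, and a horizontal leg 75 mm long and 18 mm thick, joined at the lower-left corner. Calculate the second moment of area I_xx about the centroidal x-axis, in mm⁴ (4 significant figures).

Treat the section as a set of non-overlapping primitives; coordinates are from the bounding-box lower-left.
Vertical leg: 18 × 140, A = 2 520 mm², y = 70 mm, Ī = 4 116 000 mm⁴.
Horizontal leg (remainder): 57 × 18, A = 1 026 mm², y = 9 mm, Ī = 27 702 mm⁴.
Centroid: ȳ = ΣA·y / ΣA = 52.3503 mm.
Transfer each piece to the centroidal x-axis using Ī + A·d² with d = y − 52.3503:
  vertical leg: d = 17.6497 mm → contributes +4 901 014 mm⁴
  horizontal leg (remainder): d = -43.3503 mm → contributes +1 955 807 mm⁴
Total I = 6 856 821 mm⁴.

I_xx ≈ 6.857 × 10⁶ mm⁴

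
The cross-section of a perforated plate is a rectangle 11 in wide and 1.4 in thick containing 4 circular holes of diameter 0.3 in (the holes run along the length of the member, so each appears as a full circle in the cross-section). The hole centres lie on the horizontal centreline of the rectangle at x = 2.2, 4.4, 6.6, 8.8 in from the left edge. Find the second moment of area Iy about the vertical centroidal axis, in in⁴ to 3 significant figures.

Decompose the section into non-overlapping parts with the origin at the bottom-left of its bounding rectangle.
Plate: 11 × 1.4, A = 15.4 in², x = 5.5 in, Ī = 155.28 in⁴.
Hole 1 (subtracted): ⌀0.3, A = 0.070686 in², x = 2.2 in, Ī = 0.00039761 in⁴.
Hole 2 (subtracted): ⌀0.3, A = 0.070686 in², x = 4.4 in, Ī = 0.00039761 in⁴.
Hole 3 (subtracted): ⌀0.3, A = 0.070686 in², x = 6.6 in, Ī = 0.00039761 in⁴.
Hole 4 (subtracted): ⌀0.3, A = 0.070686 in², x = 8.8 in, Ī = 0.00039761 in⁴.
By symmetry the centroid is at mid-width, x̄ = 5.5 in.
Transfer each piece to the vertical centroidal axis using Ī + A·d² with d = x − 5.5:
  plate: d = 0 in → contributes +155.28 in⁴
  hole 1: d = -3.3 in → contributes −0.77017 in⁴
  hole 2: d = -1.1 in → contributes −0.085927 in⁴
  hole 3: d = 1.1 in → contributes −0.085927 in⁴
  hole 4: d = 3.3 in → contributes −0.77017 in⁴
Total I = 153.57 in⁴.

Iy ≈ 154 in⁴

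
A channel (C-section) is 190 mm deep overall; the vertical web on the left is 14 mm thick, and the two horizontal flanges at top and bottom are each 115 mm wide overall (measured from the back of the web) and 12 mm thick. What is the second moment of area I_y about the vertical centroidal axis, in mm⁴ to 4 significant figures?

Split into non-overlapping primitives; take the origin at the lower-left of the bounding box.
Web: 14 × 190, A = 2 660 mm², x = 7 mm, Ī = 43446.7 mm⁴.
Top flange (beyond web): 101 × 12, A = 1 212 mm², x = 64.5 mm, Ī = 1 030 301 mm⁴.
Bottom flange (beyond web): 101 × 12, A = 1 212 mm², x = 64.5 mm, Ī = 1 030 301 mm⁴.
Centroid: x̄ = ΣA·x / ΣA = 34.4154 mm.
Transfer each piece to the vertical centroidal axis using Ī + A·d² with d = x − 34.4154:
  web: d = -27.4154 mm → contributes +2 042 717 mm⁴
  top flange (beyond web): d = 30.0846 mm → contributes +2 127 260 mm⁴
  bottom flange (beyond web): d = 30.0846 mm → contributes +2 127 260 mm⁴
Total I = 6 297 237 mm⁴.

I_y ≈ 6.297 × 10⁶ mm⁴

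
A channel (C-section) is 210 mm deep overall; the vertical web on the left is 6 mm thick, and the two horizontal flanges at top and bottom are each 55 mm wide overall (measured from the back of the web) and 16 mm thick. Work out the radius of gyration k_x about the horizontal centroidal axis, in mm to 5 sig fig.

k_x ≈ 82.862 mm

Split into non-overlapping primitives; take the origin at the lower-left of the bounding box.
Web: 6 × 210, A = 1 260 mm², y = 105 mm, Ī = 4 630 500 mm⁴.
Top flange (beyond web): 49 × 16, A = 784 mm², y = 202 mm, Ī = 16725.33 mm⁴.
Bottom flange (beyond web): 49 × 16, A = 784 mm², y = 8 mm, Ī = 16725.33 mm⁴.
By symmetry the centroid is at mid-height, ȳ = 105 mm.
Transfer each piece to the horizontal centroidal axis using Ī + A·d² with d = y − 105:
  web: d = 0 mm → contributes +4 630 500 mm⁴
  top flange (beyond web): d = 97 mm → contributes +7 393 381 mm⁴
  bottom flange (beyond web): d = -97 mm → contributes +7 393 381 mm⁴
Total I = 19 417 263 mm⁴.
Radius of gyration: k = √(I/A) = √(19 417 263 / 2 828) = 82.86179 mm.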